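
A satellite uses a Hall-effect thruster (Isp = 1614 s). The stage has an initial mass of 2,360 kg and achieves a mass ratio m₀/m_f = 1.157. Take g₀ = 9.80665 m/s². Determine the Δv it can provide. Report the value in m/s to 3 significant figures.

v_e = Isp · g₀ = 1614 × 9.80665 = 15827.9 m/s.
Δv = v_e · ln(1.157) = 15827.9 × 0.1458 ≈ 2308.2 m/s.

Δv ≈ 2310 m/s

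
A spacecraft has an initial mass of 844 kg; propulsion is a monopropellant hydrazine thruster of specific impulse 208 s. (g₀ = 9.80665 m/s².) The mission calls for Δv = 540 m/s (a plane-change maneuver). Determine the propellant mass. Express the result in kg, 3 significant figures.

propellant mass ≈ 196 kg

v_e = Isp · g₀ = 208 × 9.80665 = 2039.8 m/s.
m₀/m_f = exp(Δv / v_e) = exp(540 / 2039.8) = exp(0.2647) = 1.3031.
m_f = 844 / 1.3031 = 647.686 kg, so propellant = m₀ − m_f = 844 − 647.686 = 196.314 kg.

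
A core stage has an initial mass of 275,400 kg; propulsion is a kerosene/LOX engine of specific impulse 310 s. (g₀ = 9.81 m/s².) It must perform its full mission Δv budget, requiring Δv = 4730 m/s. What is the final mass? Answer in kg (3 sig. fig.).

final mass ≈ 58100 kg

v_e = Isp · g₀ = 310 × 9.81 = 3041.1 m/s.
m₀/m_f = exp(Δv / v_e) = exp(4730 / 3041.1) = exp(1.5554) = 4.7368.
m_f = m₀ / 4.7368 = 275,400 / 4.7368 = 58,140.5 kg.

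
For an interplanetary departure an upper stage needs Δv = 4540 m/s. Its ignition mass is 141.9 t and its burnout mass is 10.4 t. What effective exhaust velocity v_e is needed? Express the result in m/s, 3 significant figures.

v_e ≈ 1740 m/s

ln(m₀/m_f) = ln(141900/10400) = ln(13.64) = 2.6133.
Rocket equation: v_e = Δv / ln(m₀/m_f) = 4540 / 2.6133 = 1737.3 m/s.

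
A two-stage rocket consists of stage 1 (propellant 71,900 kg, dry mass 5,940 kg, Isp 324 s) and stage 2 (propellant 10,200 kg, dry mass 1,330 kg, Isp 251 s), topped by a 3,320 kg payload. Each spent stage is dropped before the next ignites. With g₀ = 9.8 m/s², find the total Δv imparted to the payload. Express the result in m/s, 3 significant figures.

Δv ≈ 7600 m/s

Ignition mass of stage 1 = 71,900+5,940 + 10,200+1,330 + 3,320 = 92,690 kg.
Stage 1: m₀ = 92,690 kg, m_f = 92,690 − 71,900 = 20,790 kg; Δv = 324×9.8×ln(4.458) = 3175.2×1.4948 ≈ 4746 m/s.
Stage 2: m₀ = 14,850 kg, m_f = 14,850 − 10,200 = 4,650 kg; Δv = 251×9.8×ln(3.194) = 2459.8×1.1611 ≈ 2856 m/s.
Total Δv = 4746 + 2856 = 7602 m/s.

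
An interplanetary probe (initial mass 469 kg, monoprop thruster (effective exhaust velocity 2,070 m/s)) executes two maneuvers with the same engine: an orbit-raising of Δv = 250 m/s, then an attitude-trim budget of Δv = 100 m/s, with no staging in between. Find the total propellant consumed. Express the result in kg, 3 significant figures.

total propellant consumed ≈ 73.0 kg

After the first burn: m = 469 × exp(−250/2070.0) = 469 × 0.88624 = 415.647 kg.
After the second burn: m = 415.647 × exp(−100/2070.0) = 415.647 × 0.95284 = 396.045 kg.
Total propellant = m₀ − m_final = 469 − 396.045 = 72.955 kg.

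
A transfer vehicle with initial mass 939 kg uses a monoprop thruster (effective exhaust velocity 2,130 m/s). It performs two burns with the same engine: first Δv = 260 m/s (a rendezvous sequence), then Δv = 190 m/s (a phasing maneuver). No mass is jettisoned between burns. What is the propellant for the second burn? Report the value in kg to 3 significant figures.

After the first burn: m = 939 × exp(−260/2130.0) = 939 × 0.88509 = 831.1 kg.
After the second burn: m = 831.1 × exp(−190/2130.0) = 831.1 × 0.91466 = 760.174 kg.
Second-burn propellant = 831.1 − 760.174 = 70.926 kg.

propellant for the second burn ≈ 70.9 kg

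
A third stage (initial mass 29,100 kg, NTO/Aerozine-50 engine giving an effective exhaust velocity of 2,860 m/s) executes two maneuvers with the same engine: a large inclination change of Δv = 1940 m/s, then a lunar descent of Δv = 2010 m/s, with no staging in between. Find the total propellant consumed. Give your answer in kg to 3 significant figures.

total propellant consumed ≈ 21800 kg

After the first burn: m = 29100 × exp(−1940/2860.0) = 29100 × 0.50747 = 14,767.4 kg.
After the second burn: m = 14,767.4 × exp(−2010/2860.0) = 14,767.4 × 0.49520 = 7,312.82 kg.
Total propellant = m₀ − m_final = 29100 − 7,312.82 = 21,787.18 kg.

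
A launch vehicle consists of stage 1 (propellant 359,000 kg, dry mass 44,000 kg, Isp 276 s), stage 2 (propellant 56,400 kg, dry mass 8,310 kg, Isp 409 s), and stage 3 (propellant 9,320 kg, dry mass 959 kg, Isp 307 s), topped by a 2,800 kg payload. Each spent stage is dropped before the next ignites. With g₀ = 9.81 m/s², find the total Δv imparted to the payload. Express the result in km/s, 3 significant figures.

Ignition mass of stage 1 = 359,000+44,000 + 56,400+8,310 + 9,320+959 + 2,800 = 480,789 kg.
Stage 1: m₀ = 480,789 kg, m_f = 480,789 − 359,000 = 121,789 kg; Δv = 276×9.81×ln(3.948) = 2707.6×1.3731 ≈ 3718 m/s.
Stage 2: m₀ = 77,789 kg, m_f = 77,789 − 56,400 = 21,389 kg; Δv = 409×9.81×ln(3.637) = 4012.3×1.2911 ≈ 5180 m/s.
Stage 3: m₀ = 13,079 kg, m_f = 13,079 − 9,320 = 3,759 kg; Δv = 307×9.81×ln(3.479) = 3011.7×1.2469 ≈ 3755 m/s.
Total Δv = 3718 + 5180 + 3755 = 12653 m/s.

Δv ≈ 12.7 km/s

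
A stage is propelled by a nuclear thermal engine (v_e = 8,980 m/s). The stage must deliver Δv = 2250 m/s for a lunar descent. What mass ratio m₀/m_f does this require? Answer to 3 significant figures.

Using Δv = v_e ln(m₀/m_f): m₀/m_f = exp(Δv / v_e) = exp(2250 / 8980.0) = exp(0.2506) = 1.2847.

mass ratio ≈ 1.28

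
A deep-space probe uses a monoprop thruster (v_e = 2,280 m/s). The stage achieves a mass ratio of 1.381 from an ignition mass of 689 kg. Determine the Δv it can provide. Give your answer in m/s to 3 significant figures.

Δv ≈ 736 m/s

Using Δv = v_e ln(m₀/m_f): Δv = v_e · ln(1.381) = 2280.0 × 0.3228 ≈ 736.0 m/s.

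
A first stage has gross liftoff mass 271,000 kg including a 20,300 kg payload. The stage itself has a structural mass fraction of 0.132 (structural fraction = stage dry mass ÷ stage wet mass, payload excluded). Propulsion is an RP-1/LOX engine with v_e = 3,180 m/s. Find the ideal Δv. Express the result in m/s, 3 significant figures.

Stage wet mass = m₀ − payload = 271,000 − 20,300 = 250,700 kg.
Stage dry mass = ε × stage wet mass = 0.132 × 250,700 = 33,092.4 kg.
Burnout mass m_f = stage dry + payload = 33,092.4 + 20,300 = 53,392.4 kg.
Rocket equation: Δv = v_e · ln(271,000/53,392.4) = 3180.0 × ln(5.076) = 3180.0 × 1.6245 ≈ 5166 m/s.

Δv ≈ 5170 m/s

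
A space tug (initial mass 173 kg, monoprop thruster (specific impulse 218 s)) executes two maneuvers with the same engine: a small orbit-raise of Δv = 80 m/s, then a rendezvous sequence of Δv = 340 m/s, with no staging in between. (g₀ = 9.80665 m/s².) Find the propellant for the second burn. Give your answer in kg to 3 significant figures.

propellant for the second burn ≈ 24.5 kg

v_e = Isp · g₀ = 218 × 9.80665 = 2137.8 m/s.
After the first burn: m = 173 × exp(−80/2137.8) = 173 × 0.96327 = 166.646 kg.
After the second burn: m = 166.646 × exp(−340/2137.8) = 166.646 × 0.85296 = 142.142 kg.
Second-burn propellant = 166.646 − 142.142 = 24.504 kg.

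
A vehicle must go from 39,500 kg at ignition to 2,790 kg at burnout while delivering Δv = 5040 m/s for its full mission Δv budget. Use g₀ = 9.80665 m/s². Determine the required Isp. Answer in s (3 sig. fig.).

ln(m₀/m_f) = ln(39500/2790) = ln(14.16) = 2.6503.
By the Tsiolkovsky rocket equation, v_e = Δv / ln(m₀/m_f) = 5040 / 2.6503 = 1901.7 m/s.
Isp = v_e / g₀ = 1901.7 / 9.80665 = 193.9 s.

Isp ≈ 194 s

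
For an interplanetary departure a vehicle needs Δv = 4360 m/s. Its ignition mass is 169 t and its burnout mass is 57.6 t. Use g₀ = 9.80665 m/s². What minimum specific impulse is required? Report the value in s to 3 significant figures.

ln(m₀/m_f) = ln(169000/57600) = ln(2.934) = 1.0764.
From the ideal rocket equation, v_e = Δv / ln(m₀/m_f) = 4360 / 1.0764 = 4050.6 m/s.
Isp = v_e / g₀ = 4050.6 / 9.80665 = 413.0 s.

Isp ≈ 413 s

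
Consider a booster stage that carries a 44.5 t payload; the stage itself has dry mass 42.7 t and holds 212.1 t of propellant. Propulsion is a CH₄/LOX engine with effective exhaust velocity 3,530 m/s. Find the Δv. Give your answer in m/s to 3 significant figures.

m₀ = payload + dry + propellant = 44.5 + 42.7 + 212.1 = 299.3 t.
m_f = payload + dry = 44.5 + 42.7 = 87.2 t.
Δv = v_e · ln(m₀/m_f) = 3530.0 × ln(3.432) = 3530.0 × 1.2332 ≈ 4353.3 m/s.

Δv ≈ 4350 m/s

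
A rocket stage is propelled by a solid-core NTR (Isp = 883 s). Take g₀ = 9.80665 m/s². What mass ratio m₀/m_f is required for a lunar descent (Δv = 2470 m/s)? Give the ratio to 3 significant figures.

mass ratio ≈ 1.33

v_e = Isp · g₀ = 883 × 9.80665 = 8659.3 m/s.
m₀/m_f = exp(Δv / v_e) = exp(2470 / 8659.3) = exp(0.2852) = 1.3301.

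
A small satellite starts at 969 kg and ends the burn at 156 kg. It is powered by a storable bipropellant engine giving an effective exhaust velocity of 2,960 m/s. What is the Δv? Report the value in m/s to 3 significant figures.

Δv = v_e · ln(m₀/m_f) = 2960.0 × ln(6.212) = 2960.0 × 1.8264 ≈ 5406.2 m/s.

Δv ≈ 5410 m/s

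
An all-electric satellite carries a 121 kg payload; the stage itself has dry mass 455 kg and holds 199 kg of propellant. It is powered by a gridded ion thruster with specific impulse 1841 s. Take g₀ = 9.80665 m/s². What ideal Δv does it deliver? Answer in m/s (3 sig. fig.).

v_e = Isp · g₀ = 1841 × 9.80665 = 18054.0 m/s.
m₀ = payload + dry + propellant = 121 + 455 + 199 = 775 kg.
m_f = payload + dry = 121 + 455 = 576 kg.
By the Tsiolkovsky rocket equation, Δv = v_e · ln(m₀/m_f) = 18054.0 × ln(1.345) = 18054.0 × 0.2968 ≈ 5357.6 m/s.

Δv ≈ 5360 m/s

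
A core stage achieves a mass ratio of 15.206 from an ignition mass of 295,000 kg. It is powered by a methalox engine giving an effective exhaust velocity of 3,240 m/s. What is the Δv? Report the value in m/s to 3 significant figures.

Δv = v_e · ln(15.206) = 3240.0 × 2.7217 ≈ 8818.3 m/s.

Δv ≈ 8820 m/s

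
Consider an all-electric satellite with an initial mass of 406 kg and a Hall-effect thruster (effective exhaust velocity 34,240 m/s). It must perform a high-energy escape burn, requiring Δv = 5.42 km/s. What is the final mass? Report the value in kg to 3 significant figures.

Rocket equation: m₀/m_f = exp(Δv / v_e) = exp(5420 / 34240.0) = exp(0.1583) = 1.1715.
m_f = m₀ / 1.1715 = 406 / 1.1715 = 346.564 kg.

final mass ≈ 347 kg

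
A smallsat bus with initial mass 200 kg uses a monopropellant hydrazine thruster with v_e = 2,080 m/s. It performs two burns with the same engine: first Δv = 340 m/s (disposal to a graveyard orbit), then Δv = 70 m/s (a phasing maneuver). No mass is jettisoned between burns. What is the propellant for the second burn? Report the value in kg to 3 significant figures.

propellant for the second burn ≈ 5.62 kg

After the first burn: m = 200 × exp(−340/2080.0) = 200 × 0.84920 = 169.84 kg.
After the second burn: m = 169.84 × exp(−70/2080.0) = 169.84 × 0.96691 = 164.22 kg.
Second-burn propellant = 169.84 − 164.22 = 5.62 kg.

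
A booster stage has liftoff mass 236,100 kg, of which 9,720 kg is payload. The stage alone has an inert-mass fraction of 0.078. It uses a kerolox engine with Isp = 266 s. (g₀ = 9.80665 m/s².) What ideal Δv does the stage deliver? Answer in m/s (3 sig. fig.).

Stage wet mass = m₀ − payload = 236,100 − 9,720 = 226,380 kg.
Stage dry mass = ε × stage wet mass = 0.078 × 226,380 = 17,657.6 kg.
Burnout mass m_f = stage dry + payload = 17,657.6 + 9,720 = 27,377.6 kg.
v_e = Isp · g₀ = 266 × 9.80665 = 2608.6 m/s.
From the ideal rocket equation, Δv = v_e · ln(236,100/27,377.6) = 2608.6 × ln(8.624) = 2608.6 × 2.1545 ≈ 5620 m/s.

Δv ≈ 5620 m/s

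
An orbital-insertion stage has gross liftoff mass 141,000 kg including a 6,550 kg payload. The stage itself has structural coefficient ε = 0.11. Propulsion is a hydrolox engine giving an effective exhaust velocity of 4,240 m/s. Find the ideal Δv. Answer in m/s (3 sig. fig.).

Δv ≈ 8010 m/s

Stage wet mass = m₀ − payload = 141,000 − 6,550 = 134,450 kg.
Stage dry mass = ε × stage wet mass = 0.11 × 134,450 = 14,789.5 kg.
Burnout mass m_f = stage dry + payload = 14,789.5 + 6,550 = 21,339.5 kg.
Δv = v_e · ln(141,000/21,339.5) = 4240.0 × ln(6.607) = 4240.0 × 1.8882 ≈ 8006 m/s.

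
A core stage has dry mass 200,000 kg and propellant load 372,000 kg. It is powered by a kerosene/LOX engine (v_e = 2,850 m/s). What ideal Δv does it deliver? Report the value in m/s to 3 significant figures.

m₀ = m_dry + m_prop = 200,000 + 372,000 = 572,000 kg.
By the Tsiolkovsky rocket equation, Δv = v_e · ln(m₀/m_f) = 2850.0 × ln(2.86) = 2850.0 × 1.0508 ≈ 2994.8 m/s.

Δv ≈ 2990 m/s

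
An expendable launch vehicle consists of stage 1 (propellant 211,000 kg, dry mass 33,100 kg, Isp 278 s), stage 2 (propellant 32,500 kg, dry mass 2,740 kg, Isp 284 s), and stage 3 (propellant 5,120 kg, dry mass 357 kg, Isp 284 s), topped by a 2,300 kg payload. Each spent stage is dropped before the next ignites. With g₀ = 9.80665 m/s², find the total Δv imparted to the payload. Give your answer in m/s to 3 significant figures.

Δv ≈ 10500 m/s

Ignition mass of stage 1 = 211,000+33,100 + 32,500+2,740 + 5,120+357 + 2,300 = 287,117 kg.
Stage 1: m₀ = 287,117 kg, m_f = 287,117 − 211,000 = 76,117 kg; Δv = 278×9.80665×ln(3.772) = 2726.2×1.3276 ≈ 3619 m/s.
Stage 2: m₀ = 43,017 kg, m_f = 43,017 − 32,500 = 10,517 kg; Δv = 284×9.80665×ln(4.09) = 2785.1×1.4086 ≈ 3923 m/s.
Stage 3: m₀ = 7,777 kg, m_f = 7,777 − 5,120 = 2,657 kg; Δv = 284×9.80665×ln(2.927) = 2785.1×1.0740 ≈ 2991 m/s.
Total Δv = 3619 + 3923 + 2991 = 10533 m/s.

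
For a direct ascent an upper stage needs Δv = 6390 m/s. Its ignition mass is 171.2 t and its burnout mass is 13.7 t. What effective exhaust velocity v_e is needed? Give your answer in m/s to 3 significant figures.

v_e ≈ 2530 m/s

ln(m₀/m_f) = ln(171200/13700) = ln(12.5) = 2.5254.
By the Tsiolkovsky rocket equation, v_e = Δv / ln(m₀/m_f) = 6390 / 2.5254 = 2530.3 m/s.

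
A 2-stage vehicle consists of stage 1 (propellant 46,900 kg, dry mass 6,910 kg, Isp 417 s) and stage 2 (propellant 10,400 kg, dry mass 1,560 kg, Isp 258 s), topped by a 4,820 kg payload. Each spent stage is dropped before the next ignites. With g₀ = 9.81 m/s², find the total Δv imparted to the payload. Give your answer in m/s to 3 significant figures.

Δv ≈ 6910 m/s

Ignition mass of stage 1 = 46,900+6,910 + 10,400+1,560 + 4,820 = 70,590 kg.
Stage 1: m₀ = 70,590 kg, m_f = 70,590 − 46,900 = 23,690 kg; Δv = 417×9.81×ln(2.98) = 4090.8×1.0918 ≈ 4466 m/s.
Stage 2: m₀ = 16,780 kg, m_f = 16,780 − 10,400 = 6,380 kg; Δv = 258×9.81×ln(2.63) = 2531.0×0.9670 ≈ 2448 m/s.
Total Δv = 4466 + 2448 = 6914 m/s.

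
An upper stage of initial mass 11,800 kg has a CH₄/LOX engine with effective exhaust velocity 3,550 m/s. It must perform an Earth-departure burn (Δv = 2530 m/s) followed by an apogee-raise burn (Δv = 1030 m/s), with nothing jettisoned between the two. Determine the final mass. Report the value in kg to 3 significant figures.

final mass ≈ 4330 kg

After the first burn: m = 11800 × exp(−2530/3550.0) = 11800 × 0.49033 = 5,785.89 kg.
After the second burn: m = 5,785.89 × exp(−1030/3550.0) = 5,785.89 × 0.74816 = 4,328.77 kg.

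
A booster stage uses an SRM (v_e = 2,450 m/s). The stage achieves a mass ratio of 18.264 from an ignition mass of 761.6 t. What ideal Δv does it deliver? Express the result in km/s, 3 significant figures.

Δv ≈ 7.12 km/s

Using Δv = v_e ln(m₀/m_f): Δv = v_e · ln(18.264) = 2450.0 × 2.9049 ≈ 7117.1 m/s.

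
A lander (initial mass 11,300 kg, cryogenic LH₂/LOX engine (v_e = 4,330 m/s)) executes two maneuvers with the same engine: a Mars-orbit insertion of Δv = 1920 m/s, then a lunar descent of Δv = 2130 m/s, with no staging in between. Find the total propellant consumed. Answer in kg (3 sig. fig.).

After the first burn: m = 11300 × exp(−1920/4330.0) = 11300 × 0.64184 = 7,252.79 kg.
After the second burn: m = 7,252.79 × exp(−2130/4330.0) = 7,252.79 × 0.61145 = 4,434.72 kg.
Total propellant = m₀ − m_final = 11300 − 4,434.72 = 6,865.28 kg.

total propellant consumed ≈ 6870 kg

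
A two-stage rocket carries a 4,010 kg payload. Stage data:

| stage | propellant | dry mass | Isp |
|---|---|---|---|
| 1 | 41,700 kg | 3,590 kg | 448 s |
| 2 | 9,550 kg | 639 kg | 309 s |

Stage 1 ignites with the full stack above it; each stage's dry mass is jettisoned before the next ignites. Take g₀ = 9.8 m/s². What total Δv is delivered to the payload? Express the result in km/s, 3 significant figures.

Ignition mass of stage 1 = 41,700+3,590 + 9,550+639 + 4,010 = 59,489 kg.
Stage 1: m₀ = 59,489 kg, m_f = 59,489 − 41,700 = 17,789 kg; Δv = 448×9.8×ln(3.344) = 4390.4×1.2072 ≈ 5300 m/s.
Stage 2: m₀ = 14,199 kg, m_f = 14,199 − 9,550 = 4,649 kg; Δv = 309×9.8×ln(3.054) = 3028.2×1.1165 ≈ 3381 m/s.
Total Δv = 5300 + 3381 = 8681 m/s.

Δv ≈ 8.68 km/s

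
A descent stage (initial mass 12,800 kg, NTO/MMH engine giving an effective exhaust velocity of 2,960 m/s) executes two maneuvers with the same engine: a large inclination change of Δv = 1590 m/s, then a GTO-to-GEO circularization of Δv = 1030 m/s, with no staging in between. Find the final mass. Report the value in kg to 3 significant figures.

final mass ≈ 5280 kg

After the first burn: m = 12800 × exp(−1590/2960.0) = 12800 × 0.58440 = 7,480.32 kg.
After the second burn: m = 7,480.32 × exp(−1030/2960.0) = 7,480.32 × 0.70612 = 5,282 kg.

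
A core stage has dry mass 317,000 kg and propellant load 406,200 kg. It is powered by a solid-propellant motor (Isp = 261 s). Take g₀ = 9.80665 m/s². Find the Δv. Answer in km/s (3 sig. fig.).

Δv ≈ 2.11 km/s

v_e = Isp · g₀ = 261 × 9.80665 = 2559.5 m/s.
m₀ = m_dry + m_prop = 317,000 + 406,200 = 723,200 kg.
Δv = v_e · ln(m₀/m_f) = 2559.5 × ln(2.281) = 2559.5 × 0.8248 ≈ 2111.1 m/s.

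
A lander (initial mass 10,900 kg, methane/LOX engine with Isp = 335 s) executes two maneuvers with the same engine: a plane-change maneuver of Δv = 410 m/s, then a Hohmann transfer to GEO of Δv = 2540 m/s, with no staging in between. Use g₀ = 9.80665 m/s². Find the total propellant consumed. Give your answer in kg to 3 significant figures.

total propellant consumed ≈ 6460 kg

v_e = Isp · g₀ = 335 × 9.80665 = 3285.2 m/s.
After the first burn: m = 10900 × exp(−410/3285.2) = 10900 × 0.88267 = 9,621.1 kg.
After the second burn: m = 9,621.1 × exp(−2540/3285.2) = 9,621.1 × 0.46155 = 4,440.62 kg.
Total propellant = m₀ − m_final = 10900 − 4,440.62 = 6,459.38 kg.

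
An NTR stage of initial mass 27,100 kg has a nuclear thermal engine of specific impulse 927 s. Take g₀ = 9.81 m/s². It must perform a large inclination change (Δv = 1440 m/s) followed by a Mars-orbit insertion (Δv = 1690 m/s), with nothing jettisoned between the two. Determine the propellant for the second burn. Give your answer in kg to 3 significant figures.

v_e = Isp · g₀ = 927 × 9.81 = 9093.9 m/s.
After the first burn: m = 27100 × exp(−1440/9093.9) = 27100 × 0.85355 = 23,131.2 kg.
After the second burn: m = 23,131.2 × exp(−1690/9093.9) = 23,131.2 × 0.83041 = 19,208.4 kg.
Second-burn propellant = 23,131.2 − 19,208.4 = 3,922.8 kg.

propellant for the second burn ≈ 3920 kg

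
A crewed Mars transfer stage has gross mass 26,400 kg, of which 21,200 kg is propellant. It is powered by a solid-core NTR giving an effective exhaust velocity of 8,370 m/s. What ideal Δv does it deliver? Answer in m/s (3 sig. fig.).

m_f = m₀ − m_prop = 26,400 − 21,200 = 5,200 kg.
Rocket equation: Δv = v_e · ln(m₀/m_f) = 8370.0 × ln(5.077) = 8370.0 × 1.6247 ≈ 13598.8 m/s.

Δv ≈ 13600 m/s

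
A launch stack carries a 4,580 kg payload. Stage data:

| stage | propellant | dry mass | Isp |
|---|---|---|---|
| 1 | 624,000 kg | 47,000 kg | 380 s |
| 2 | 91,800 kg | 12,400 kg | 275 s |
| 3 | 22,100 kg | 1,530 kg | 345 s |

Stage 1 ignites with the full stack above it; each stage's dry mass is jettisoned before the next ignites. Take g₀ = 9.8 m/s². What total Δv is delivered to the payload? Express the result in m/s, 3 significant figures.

Δv ≈ 13900 m/s

Ignition mass of stage 1 = 624,000+47,000 + 91,800+12,400 + 22,100+1,530 + 4,580 = 803,410 kg.
Stage 1: m₀ = 803,410 kg, m_f = 803,410 − 624,000 = 179,410 kg; Δv = 380×9.8×ln(4.478) = 3724.0×1.4992 ≈ 5583 m/s.
Stage 2: m₀ = 132,410 kg, m_f = 132,410 − 91,800 = 40,610 kg; Δv = 275×9.8×ln(3.261) = 2695.0×1.1819 ≈ 3185 m/s.
Stage 3: m₀ = 28,210 kg, m_f = 28,210 − 22,100 = 6,110 kg; Δv = 345×9.8×ln(4.617) = 3381.0×1.5297 ≈ 5172 m/s.
Total Δv = 5583 + 3185 + 5172 = 13940 m/s.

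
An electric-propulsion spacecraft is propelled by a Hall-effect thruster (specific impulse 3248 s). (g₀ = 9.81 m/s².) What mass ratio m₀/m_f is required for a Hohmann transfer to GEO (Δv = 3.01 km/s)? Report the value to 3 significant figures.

mass ratio ≈ 1.10

v_e = Isp · g₀ = 3248 × 9.81 = 31862.9 m/s.
m₀/m_f = exp(Δv / v_e) = exp(3010 / 31862.9) = exp(0.0945) = 1.0991.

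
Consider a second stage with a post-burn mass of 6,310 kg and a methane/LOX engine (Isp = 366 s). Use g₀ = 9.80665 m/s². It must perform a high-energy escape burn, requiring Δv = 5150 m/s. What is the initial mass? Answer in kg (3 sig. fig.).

initial mass ≈ 26500 kg

v_e = Isp · g₀ = 366 × 9.80665 = 3589.2 m/s.
Rocket equation: m₀/m_f = exp(Δv / v_e) = exp(5150 / 3589.2) = exp(1.4348) = 4.1990.
m₀ = m_f × 4.1990 = 6,310 × 4.1990 = 26,495.7 kg.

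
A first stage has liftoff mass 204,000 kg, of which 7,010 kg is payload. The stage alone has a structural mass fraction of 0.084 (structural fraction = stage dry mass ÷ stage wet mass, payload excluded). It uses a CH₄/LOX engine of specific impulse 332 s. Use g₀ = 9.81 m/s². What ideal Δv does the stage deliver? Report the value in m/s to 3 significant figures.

Stage wet mass = m₀ − payload = 204,000 − 7,010 = 196,990 kg.
Stage dry mass = ε × stage wet mass = 0.084 × 196,990 = 16,547.2 kg.
Burnout mass m_f = stage dry + payload = 16,547.2 + 7,010 = 23,557.2 kg.
v_e = Isp · g₀ = 332 × 9.81 = 3256.9 m/s.
Δv = v_e · ln(204,000/23,557.2) = 3256.9 × ln(8.66) = 3256.9 × 2.1587 ≈ 7031 m/s.

Δv ≈ 7030 m/s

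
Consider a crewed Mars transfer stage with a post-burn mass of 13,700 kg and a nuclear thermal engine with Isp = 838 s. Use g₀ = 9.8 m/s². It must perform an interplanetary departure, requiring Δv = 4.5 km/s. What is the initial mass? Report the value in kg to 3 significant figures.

initial mass ≈ 23700 kg

v_e = Isp · g₀ = 838 × 9.8 = 8212.4 m/s.
m₀/m_f = exp(Δv / v_e) = exp(4500 / 8212.4) = exp(0.5480) = 1.7297.
m₀ = m_f × 1.7297 = 13,700 × 1.7297 = 23,696.9 kg.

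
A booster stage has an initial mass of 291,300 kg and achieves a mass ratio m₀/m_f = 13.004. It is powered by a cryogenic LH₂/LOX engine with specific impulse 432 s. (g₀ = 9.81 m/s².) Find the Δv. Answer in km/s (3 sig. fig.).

Δv ≈ 10.9 km/s

v_e = Isp · g₀ = 432 × 9.81 = 4237.9 m/s.
Δv = v_e · ln(13.004) = 4237.9 × 2.5653 ≈ 10871.4 m/s.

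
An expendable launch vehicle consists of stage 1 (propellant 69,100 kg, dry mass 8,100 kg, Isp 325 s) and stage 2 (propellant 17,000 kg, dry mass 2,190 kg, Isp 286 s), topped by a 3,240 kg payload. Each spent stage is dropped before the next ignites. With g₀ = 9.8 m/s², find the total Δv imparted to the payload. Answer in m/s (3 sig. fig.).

Ignition mass of stage 1 = 69,100+8,100 + 17,000+2,190 + 3,240 = 99,630 kg.
Stage 1: m₀ = 99,630 kg, m_f = 99,630 − 69,100 = 30,530 kg; Δv = 325×9.8×ln(3.263) = 3185.0×1.1828 ≈ 3767 m/s.
Stage 2: m₀ = 22,430 kg, m_f = 22,430 − 17,000 = 5,430 kg; Δv = 286×9.8×ln(4.131) = 2802.8×1.4185 ≈ 3976 m/s.
Total Δv = 3767 + 3976 = 7743 m/s.

Δv ≈ 7740 m/s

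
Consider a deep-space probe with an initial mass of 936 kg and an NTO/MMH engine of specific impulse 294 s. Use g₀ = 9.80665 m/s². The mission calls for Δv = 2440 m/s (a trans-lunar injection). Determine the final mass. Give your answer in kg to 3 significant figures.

final mass ≈ 402 kg

v_e = Isp · g₀ = 294 × 9.80665 = 2883.2 m/s.
m₀/m_f = exp(Δv / v_e) = exp(2440 / 2883.2) = exp(0.8463) = 2.3310.
m_f = m₀ / 2.3310 = 936 / 2.3310 = 401.544 kg.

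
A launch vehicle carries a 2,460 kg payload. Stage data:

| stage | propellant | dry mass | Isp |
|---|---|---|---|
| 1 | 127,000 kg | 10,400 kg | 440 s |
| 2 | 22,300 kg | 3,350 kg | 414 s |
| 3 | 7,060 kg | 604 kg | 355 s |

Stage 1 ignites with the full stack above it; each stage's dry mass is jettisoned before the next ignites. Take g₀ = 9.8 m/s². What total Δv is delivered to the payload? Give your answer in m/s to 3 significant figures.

Ignition mass of stage 1 = 127,000+10,400 + 22,300+3,350 + 7,060+604 + 2,460 = 173,174 kg.
Stage 1: m₀ = 173,174 kg, m_f = 173,174 − 127,000 = 46,174 kg; Δv = 440×9.8×ln(3.75) = 4312.0×1.3219 ≈ 5700 m/s.
Stage 2: m₀ = 35,774 kg, m_f = 35,774 − 22,300 = 13,474 kg; Δv = 414×9.8×ln(2.655) = 4057.2×0.9765 ≈ 3962 m/s.
Stage 3: m₀ = 10,124 kg, m_f = 10,124 − 7,060 = 3,064 kg; Δv = 355×9.8×ln(3.304) = 3479.0×1.1952 ≈ 4158 m/s.
Total Δv = 5700 + 3962 + 4158 = 13820 m/s.

Δv ≈ 13800 m/s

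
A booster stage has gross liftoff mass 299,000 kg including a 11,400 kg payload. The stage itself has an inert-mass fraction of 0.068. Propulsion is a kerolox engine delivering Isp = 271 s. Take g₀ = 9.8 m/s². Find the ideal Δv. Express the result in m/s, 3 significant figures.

Δv ≈ 6020 m/s

Stage wet mass = m₀ − payload = 299,000 − 11,400 = 287,600 kg.
Stage dry mass = ε × stage wet mass = 0.068 × 287,600 = 19,556.8 kg.
Burnout mass m_f = stage dry + payload = 19,556.8 + 11,400 = 30,956.8 kg.
v_e = Isp · g₀ = 271 × 9.8 = 2655.8 m/s.
Rocket equation: Δv = v_e · ln(299,000/30,956.8) = 2655.8 × ln(9.659) = 2655.8 × 2.2679 ≈ 6023 m/s.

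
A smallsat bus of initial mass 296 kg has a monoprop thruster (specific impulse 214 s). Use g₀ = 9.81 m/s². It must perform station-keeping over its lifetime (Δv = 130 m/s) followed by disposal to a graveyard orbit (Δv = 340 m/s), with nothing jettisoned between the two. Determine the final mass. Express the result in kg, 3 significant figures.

v_e = Isp · g₀ = 214 × 9.81 = 2099.3 m/s.
After the first burn: m = 296 × exp(−130/2099.3) = 296 × 0.93995 = 278.225 kg.
After the second burn: m = 278.225 × exp(−340/2099.3) = 278.225 × 0.85048 = 236.625 kg.

final mass ≈ 237 kg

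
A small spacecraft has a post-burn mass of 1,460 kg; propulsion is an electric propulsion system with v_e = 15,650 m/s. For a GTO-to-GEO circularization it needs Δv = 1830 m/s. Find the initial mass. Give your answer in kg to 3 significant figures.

initial mass ≈ 1640 kg

Using Δv = v_e ln(m₀/m_f): m₀/m_f = exp(Δv / v_e) = exp(1830 / 15650.0) = exp(0.1169) = 1.1240.
m₀ = m_f × 1.1240 = 1,460 × 1.1240 = 1,641.04 kg.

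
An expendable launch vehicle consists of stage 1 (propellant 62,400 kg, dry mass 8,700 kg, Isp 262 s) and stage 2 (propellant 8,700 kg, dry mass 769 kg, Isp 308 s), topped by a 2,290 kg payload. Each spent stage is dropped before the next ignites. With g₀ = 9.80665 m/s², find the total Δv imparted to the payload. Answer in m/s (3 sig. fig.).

Δv ≈ 7660 m/s

Ignition mass of stage 1 = 62,400+8,700 + 8,700+769 + 2,290 = 82,859 kg.
Stage 1: m₀ = 82,859 kg, m_f = 82,859 − 62,400 = 20,459 kg; Δv = 262×9.80665×ln(4.05) = 2569.3×1.3987 ≈ 3594 m/s.
Stage 2: m₀ = 11,759 kg, m_f = 11,759 − 8,700 = 3,059 kg; Δv = 308×9.80665×ln(3.844) = 3020.4×1.3465 ≈ 4067 m/s.
Total Δv = 3594 + 4067 = 7661 m/s.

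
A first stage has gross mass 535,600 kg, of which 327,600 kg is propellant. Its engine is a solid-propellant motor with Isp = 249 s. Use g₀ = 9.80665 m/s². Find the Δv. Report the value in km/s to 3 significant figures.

v_e = Isp · g₀ = 249 × 9.80665 = 2441.9 m/s.
m_f = m₀ − m_prop = 535,600 − 327,600 = 208,000 kg.
From the ideal rocket equation, Δv = v_e · ln(m₀/m_f) = 2441.9 × ln(2.575) = 2441.9 × 0.9458 ≈ 2309.6 m/s.

Δv ≈ 2.31 km/s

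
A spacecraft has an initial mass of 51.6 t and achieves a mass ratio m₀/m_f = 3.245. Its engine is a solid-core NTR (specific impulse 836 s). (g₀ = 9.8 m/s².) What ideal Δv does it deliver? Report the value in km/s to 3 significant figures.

v_e = Isp · g₀ = 836 × 9.8 = 8192.8 m/s.
Δv = v_e · ln(3.245) = 8192.8 × 1.1771 ≈ 9643.9 m/s.

Δv ≈ 9.64 km/s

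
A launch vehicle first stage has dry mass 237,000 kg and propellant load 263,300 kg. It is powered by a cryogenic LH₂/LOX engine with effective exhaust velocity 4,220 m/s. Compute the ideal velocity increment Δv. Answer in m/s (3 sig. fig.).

Δv ≈ 3150 m/s

m₀ = m_dry + m_prop = 237,000 + 263,300 = 500,300 kg.
By the Tsiolkovsky rocket equation, Δv = v_e · ln(m₀/m_f) = 4220.0 × ln(2.111) = 4220.0 × 0.7471 ≈ 3153.0 m/s.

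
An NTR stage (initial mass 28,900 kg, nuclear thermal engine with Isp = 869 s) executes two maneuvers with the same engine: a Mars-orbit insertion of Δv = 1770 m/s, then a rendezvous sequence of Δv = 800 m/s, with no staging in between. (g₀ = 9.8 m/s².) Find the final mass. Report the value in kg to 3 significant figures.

v_e = Isp · g₀ = 869 × 9.8 = 8516.2 m/s.
After the first burn: m = 28900 × exp(−1770/8516.2) = 28900 × 0.81234 = 23,476.6 kg.
After the second burn: m = 23,476.6 × exp(−800/8516.2) = 23,476.6 × 0.91034 = 21,371.7 kg.

final mass ≈ 21400 kg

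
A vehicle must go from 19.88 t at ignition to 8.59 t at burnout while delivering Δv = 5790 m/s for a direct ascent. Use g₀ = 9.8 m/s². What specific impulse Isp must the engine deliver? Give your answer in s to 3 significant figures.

Isp ≈ 704 s

ln(m₀/m_f) = ln(19880/8590) = ln(2.314) = 0.8391.
v_e = Δv / ln(m₀/m_f) = 5790 / 0.8391 = 6900.1 m/s.
Isp = v_e / g₀ = 6900.1 / 9.8 = 704.1 s.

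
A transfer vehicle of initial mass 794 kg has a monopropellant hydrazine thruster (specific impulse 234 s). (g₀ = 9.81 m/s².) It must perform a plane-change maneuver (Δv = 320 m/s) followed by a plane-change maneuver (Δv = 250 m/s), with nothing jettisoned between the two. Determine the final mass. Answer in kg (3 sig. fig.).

final mass ≈ 619 kg

v_e = Isp · g₀ = 234 × 9.81 = 2295.5 m/s.
After the first burn: m = 794 × exp(−320/2295.5) = 794 × 0.86988 = 690.685 kg.
After the second burn: m = 690.685 × exp(−250/2295.5) = 690.685 × 0.89681 = 619.413 kg.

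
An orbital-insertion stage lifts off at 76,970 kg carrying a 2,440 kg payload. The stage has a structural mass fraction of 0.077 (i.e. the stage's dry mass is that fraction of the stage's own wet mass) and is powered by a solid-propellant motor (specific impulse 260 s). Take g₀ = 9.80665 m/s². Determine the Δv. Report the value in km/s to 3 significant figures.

Δv ≈ 5.72 km/s

Stage wet mass = m₀ − payload = 76,970 − 2,440 = 74,530 kg.
Stage dry mass = ε × stage wet mass = 0.077 × 74,530 = 5,738.81 kg.
Burnout mass m_f = stage dry + payload = 5,738.81 + 2,440 = 8,178.81 kg.
v_e = Isp · g₀ = 260 × 9.80665 = 2549.7 m/s.
Δv = v_e · ln(76,970/8,178.81) = 2549.7 × ln(9.411) = 2549.7 × 2.2419 ≈ 5716 m/s.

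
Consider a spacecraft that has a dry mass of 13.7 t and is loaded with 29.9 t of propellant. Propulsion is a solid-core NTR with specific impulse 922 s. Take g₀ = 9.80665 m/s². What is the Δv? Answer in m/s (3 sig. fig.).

v_e = Isp · g₀ = 922 × 9.80665 = 9041.7 m/s.
m₀ = m_dry + m_prop = 13.7 + 29.9 = 43.6 t.
Δv = v_e · ln(m₀/m_f) = 9041.7 × ln(3.182) = 9041.7 × 1.1577 ≈ 10467.3 m/s.

Δv ≈ 10500 m/s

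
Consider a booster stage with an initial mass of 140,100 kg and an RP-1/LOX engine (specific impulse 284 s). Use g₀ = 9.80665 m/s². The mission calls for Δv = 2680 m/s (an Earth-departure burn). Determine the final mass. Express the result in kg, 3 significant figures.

v_e = Isp · g₀ = 284 × 9.80665 = 2785.1 m/s.
m₀/m_f = exp(Δv / v_e) = exp(2680 / 2785.1) = exp(0.9623) = 2.6176.
m_f = m₀ / 2.6176 = 140,100 / 2.6176 = 53,522.3 kg.

final mass ≈ 53500 kg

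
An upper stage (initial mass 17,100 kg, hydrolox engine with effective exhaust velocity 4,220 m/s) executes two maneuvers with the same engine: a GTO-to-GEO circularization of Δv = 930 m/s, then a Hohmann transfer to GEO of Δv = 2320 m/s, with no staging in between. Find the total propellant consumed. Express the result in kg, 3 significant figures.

After the first burn: m = 17100 × exp(−930/4220.0) = 17100 × 0.80221 = 13,717.8 kg.
After the second burn: m = 13,717.8 × exp(−2320/4220.0) = 13,717.8 × 0.57709 = 7,916.41 kg.
Total propellant = m₀ − m_final = 17100 − 7,916.41 = 9,183.59 kg.

total propellant consumed ≈ 9180 kg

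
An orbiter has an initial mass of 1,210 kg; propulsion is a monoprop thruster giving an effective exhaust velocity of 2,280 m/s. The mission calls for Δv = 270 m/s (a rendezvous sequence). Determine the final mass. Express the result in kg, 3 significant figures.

Rocket equation: m₀/m_f = exp(Δv / v_e) = exp(270 / 2280.0) = exp(0.1184) = 1.1257.
m_f = m₀ / 1.1257 = 1,210 / 1.1257 = 1,074.89 kg.

final mass ≈ 1070 kg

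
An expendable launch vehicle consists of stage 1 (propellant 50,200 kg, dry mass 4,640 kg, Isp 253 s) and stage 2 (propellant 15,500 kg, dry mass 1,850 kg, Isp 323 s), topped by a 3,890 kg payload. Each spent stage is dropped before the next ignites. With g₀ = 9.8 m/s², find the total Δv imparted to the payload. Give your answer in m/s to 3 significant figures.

Δv ≈ 6820 m/s

Ignition mass of stage 1 = 50,200+4,640 + 15,500+1,850 + 3,890 = 76,080 kg.
Stage 1: m₀ = 76,080 kg, m_f = 76,080 − 50,200 = 25,880 kg; Δv = 253×9.8×ln(2.94) = 2479.4×1.0783 ≈ 2674 m/s.
Stage 2: m₀ = 21,240 kg, m_f = 21,240 − 15,500 = 5,740 kg; Δv = 323×9.8×ln(3.7) = 3165.4×1.3084 ≈ 4142 m/s.
Total Δv = 2674 + 4142 = 6816 m/s.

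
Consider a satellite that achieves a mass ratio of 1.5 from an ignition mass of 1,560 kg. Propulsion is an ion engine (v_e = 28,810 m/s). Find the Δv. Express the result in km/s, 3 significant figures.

From the ideal rocket equation, Δv = v_e · ln(1.5) = 28810.0 × 0.4055 ≈ 11681.4 m/s.

Δv ≈ 11.7 km/s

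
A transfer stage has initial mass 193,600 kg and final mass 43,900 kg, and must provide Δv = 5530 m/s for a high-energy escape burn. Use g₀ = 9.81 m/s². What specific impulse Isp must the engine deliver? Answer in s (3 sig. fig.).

Isp ≈ 380 s

ln(m₀/m_f) = ln(193600/43900) = ln(4.41) = 1.4839.
Using Δv = v_e ln(m₀/m_f): v_e = Δv / ln(m₀/m_f) = 5530 / 1.4839 = 3726.7 m/s.
Isp = v_e / g₀ = 3726.7 / 9.81 = 379.9 s.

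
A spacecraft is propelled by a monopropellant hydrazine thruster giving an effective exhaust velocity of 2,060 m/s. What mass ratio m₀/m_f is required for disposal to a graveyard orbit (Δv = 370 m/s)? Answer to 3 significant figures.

mass ratio ≈ 1.20

From the ideal rocket equation, m₀/m_f = exp(Δv / v_e) = exp(370 / 2060.0) = exp(0.1796) = 1.1968.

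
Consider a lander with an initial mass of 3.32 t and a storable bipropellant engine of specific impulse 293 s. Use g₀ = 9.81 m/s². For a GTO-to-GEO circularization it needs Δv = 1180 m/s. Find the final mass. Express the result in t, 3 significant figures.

final mass ≈ 2.20 t

v_e = Isp · g₀ = 293 × 9.81 = 2874.3 m/s.
Using Δv = v_e ln(m₀/m_f): m₀/m_f = exp(Δv / v_e) = exp(1180 / 2874.3) = exp(0.4105) = 1.5076.
m_f = m₀ / 1.5076 = 3.32 / 1.5076 = 2.20218 t.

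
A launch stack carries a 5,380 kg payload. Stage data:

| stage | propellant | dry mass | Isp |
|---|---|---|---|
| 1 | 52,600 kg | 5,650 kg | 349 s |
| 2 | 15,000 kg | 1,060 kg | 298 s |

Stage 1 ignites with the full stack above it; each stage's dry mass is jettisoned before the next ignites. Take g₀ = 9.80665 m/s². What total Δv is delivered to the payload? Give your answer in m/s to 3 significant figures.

Δv ≈ 7210 m/s

Ignition mass of stage 1 = 52,600+5,650 + 15,000+1,060 + 5,380 = 79,690 kg.
Stage 1: m₀ = 79,690 kg, m_f = 79,690 − 52,600 = 27,090 kg; Δv = 349×9.80665×ln(2.942) = 3422.5×1.0790 ≈ 3693 m/s.
Stage 2: m₀ = 21,440 kg, m_f = 21,440 − 15,000 = 6,440 kg; Δv = 298×9.80665×ln(3.329) = 2922.4×1.2027 ≈ 3515 m/s.
Total Δv = 3693 + 3515 = 7208 m/s.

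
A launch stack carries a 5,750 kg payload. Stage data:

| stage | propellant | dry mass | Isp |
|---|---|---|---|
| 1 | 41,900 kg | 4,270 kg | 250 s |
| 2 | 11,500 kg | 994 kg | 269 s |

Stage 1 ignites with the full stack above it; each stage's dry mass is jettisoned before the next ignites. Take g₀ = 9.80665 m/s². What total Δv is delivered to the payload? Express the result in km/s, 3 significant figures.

Ignition mass of stage 1 = 41,900+4,270 + 11,500+994 + 5,750 = 64,414 kg.
Stage 1: m₀ = 64,414 kg, m_f = 64,414 − 41,900 = 22,514 kg; Δv = 250×9.80665×ln(2.861) = 2451.7×1.0512 ≈ 2577 m/s.
Stage 2: m₀ = 18,244 kg, m_f = 18,244 − 11,500 = 6,744 kg; Δv = 269×9.80665×ln(2.705) = 2638.0×0.9952 ≈ 2625 m/s.
Total Δv = 2577 + 2625 = 5202 m/s.

Δv ≈ 5.20 km/s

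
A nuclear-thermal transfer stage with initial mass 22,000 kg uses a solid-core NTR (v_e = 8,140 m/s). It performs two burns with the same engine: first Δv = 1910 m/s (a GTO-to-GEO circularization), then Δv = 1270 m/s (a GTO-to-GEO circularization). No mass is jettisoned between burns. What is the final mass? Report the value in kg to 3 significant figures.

After the first burn: m = 22000 × exp(−1910/8140.0) = 22000 × 0.79085 = 17,398.7 kg.
After the second burn: m = 17,398.7 × exp(−1270/8140.0) = 17,398.7 × 0.85554 = 14,885.3 kg.

final mass ≈ 14900 kg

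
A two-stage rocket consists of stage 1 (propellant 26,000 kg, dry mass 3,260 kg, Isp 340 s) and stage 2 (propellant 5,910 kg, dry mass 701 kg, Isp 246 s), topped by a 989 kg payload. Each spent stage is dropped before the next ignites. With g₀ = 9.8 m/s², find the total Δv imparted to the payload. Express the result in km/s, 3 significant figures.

Δv ≈ 7.70 km/s

Ignition mass of stage 1 = 26,000+3,260 + 5,910+701 + 989 = 36,860 kg.
Stage 1: m₀ = 36,860 kg, m_f = 36,860 − 26,000 = 10,860 kg; Δv = 340×9.8×ln(3.394) = 3332.0×1.2220 ≈ 4072 m/s.
Stage 2: m₀ = 7,600 kg, m_f = 7,600 − 5,910 = 1,690 kg; Δv = 246×9.8×ln(4.497) = 2410.8×1.5034 ≈ 3624 m/s.
Total Δv = 4072 + 3624 = 7696 m/s.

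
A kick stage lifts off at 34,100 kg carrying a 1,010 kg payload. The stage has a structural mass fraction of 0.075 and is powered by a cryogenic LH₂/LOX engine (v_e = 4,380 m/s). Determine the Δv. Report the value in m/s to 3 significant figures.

Stage wet mass = m₀ − payload = 34,100 − 1,010 = 33,090 kg.
Stage dry mass = ε × stage wet mass = 0.075 × 33,090 = 2,481.75 kg.
Burnout mass m_f = stage dry + payload = 2,481.75 + 1,010 = 3,491.75 kg.
From the ideal rocket equation, Δv = v_e · ln(34,100/3,491.75) = 4380.0 × ln(9.766) = 4380.0 × 2.2789 ≈ 9982 m/s.

Δv ≈ 9980 m/s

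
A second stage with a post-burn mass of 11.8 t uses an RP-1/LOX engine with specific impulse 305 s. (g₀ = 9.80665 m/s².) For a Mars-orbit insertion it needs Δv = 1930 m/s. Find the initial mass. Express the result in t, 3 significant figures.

v_e = Isp · g₀ = 305 × 9.80665 = 2991.0 m/s.
m₀/m_f = exp(Δv / v_e) = exp(1930 / 2991.0) = exp(0.6453) = 1.9065.
m₀ = m_f × 1.9065 = 11.8 × 1.9065 = 22.4967 t.

initial mass ≈ 22.5 t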